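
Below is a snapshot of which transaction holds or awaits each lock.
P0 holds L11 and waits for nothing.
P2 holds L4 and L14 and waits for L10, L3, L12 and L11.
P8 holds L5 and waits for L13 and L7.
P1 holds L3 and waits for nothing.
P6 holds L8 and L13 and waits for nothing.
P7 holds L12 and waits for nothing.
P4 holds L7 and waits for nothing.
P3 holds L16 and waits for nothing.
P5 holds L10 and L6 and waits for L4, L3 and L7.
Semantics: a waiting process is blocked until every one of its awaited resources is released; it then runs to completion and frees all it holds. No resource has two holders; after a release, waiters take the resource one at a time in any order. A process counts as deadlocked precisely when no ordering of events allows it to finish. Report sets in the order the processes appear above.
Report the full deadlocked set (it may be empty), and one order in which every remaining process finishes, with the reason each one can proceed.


The deadlocked set is P2 and P5.
Key observation: along P2 -> P5 -> P2, each member waits on what the next one holds — a deadlock; no other process is dragged down with it.
One completion order for the rest: P4, P6, P7, P8, P3, P1, P0.
Walking it through:
  run P4 (it waits on nothing); releases L7
  run P6 (it waits on nothing); releases L8 and L13
  run P7 (it waits on nothing); releases L12
  run P8 (all its waits — L13 and L7 — are resolved); releases L5
  run P3 (it waits on nothing); releases L16
  run P1 (it waits on nothing); releases L3
  run P0 (it waits on nothing); releases L11


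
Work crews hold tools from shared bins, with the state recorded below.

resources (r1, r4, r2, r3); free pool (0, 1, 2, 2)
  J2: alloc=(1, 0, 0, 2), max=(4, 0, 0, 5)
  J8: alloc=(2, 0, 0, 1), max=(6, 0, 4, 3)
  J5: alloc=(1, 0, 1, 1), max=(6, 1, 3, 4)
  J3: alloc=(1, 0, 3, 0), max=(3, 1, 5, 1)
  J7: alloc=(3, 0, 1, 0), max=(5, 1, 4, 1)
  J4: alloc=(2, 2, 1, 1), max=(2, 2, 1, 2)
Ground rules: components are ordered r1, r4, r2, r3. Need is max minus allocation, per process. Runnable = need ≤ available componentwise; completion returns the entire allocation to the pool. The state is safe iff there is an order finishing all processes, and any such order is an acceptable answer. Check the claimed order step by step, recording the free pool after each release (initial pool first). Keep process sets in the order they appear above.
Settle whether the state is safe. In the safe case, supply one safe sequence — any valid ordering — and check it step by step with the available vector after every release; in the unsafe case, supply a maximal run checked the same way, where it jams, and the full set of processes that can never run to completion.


The state is SAFE; one workable sequence: J4, J7, J2, J5, J3, J8.
Key observation: reading the order forward, J7 is the first process whose need (2, 1, 3, 1) meets the free pool (2, 3, 3, 3) exactly on a resource it requests.
Verifying each step:
  pool = (0, 1, 2, 2)
  run J4 (needs (0, 0, 0, 1), free (0, 1, 2, 2)); after release of (2, 2, 1, 1) the pool is (2, 3, 3, 3)
  run J7 (needs (2, 1, 3, 1), free (2, 3, 3, 3)); after release of (3, 0, 1, 0) the pool is (5, 3, 4, 3)
  run J2 (needs (3, 0, 0, 3), free (5, 3, 4, 3)); after release of (1, 0, 0, 2) the pool is (6, 3, 4, 5)
  run J5 (needs (5, 1, 2, 3), free (6, 3, 4, 5)); after release of (1, 0, 1, 1) the pool is (7, 3, 5, 6)
  run J3 (needs (2, 1, 2, 1), free (7, 3, 5, 6)); after release of (1, 0, 3, 0) the pool is (8, 3, 8, 6)
  run J8 (needs (4, 0, 4, 2), free (8, 3, 8, 6)); after release of (2, 0, 0, 1) the pool is (10, 3, 8, 7)


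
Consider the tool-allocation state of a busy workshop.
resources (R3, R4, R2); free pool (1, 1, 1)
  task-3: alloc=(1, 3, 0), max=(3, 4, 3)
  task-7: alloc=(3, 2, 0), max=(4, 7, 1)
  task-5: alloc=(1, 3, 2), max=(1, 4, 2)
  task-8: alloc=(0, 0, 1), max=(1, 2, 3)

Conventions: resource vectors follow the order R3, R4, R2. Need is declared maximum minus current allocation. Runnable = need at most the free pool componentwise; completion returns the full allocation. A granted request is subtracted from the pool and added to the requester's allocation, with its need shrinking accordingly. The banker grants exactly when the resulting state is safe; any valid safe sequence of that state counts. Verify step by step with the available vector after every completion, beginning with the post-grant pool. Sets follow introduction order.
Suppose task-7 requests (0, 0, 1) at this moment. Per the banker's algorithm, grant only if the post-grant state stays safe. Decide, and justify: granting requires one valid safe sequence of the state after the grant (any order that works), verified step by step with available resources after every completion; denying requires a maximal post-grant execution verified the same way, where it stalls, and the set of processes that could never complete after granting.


GRANT — the state after the grant stays safe, e.g. via task-5, task-8, task-3, task-7.
Key observation: granting shrinks the pool to (1, 1, 0), yet task-5 still fits and the chain goes through.
Check on the post-grant state, step by step:
  pool = (1, 1, 0)
  run task-5 (needs (0, 1, 0), free (1, 1, 0)); after release of (1, 3, 2) the pool is (2, 4, 2)
  run task-8 (needs (1, 2, 2), free (2, 4, 2)); after release of (0, 0, 1) the pool is (2, 4, 3)
  run task-3 (needs (2, 1, 3), free (2, 4, 3)); after release of (1, 3, 0) the pool is (3, 7, 3)
  run task-7 (needs (1, 5, 0), free (3, 7, 3)); after release of (3, 2, 1) the pool is (6, 9, 4)


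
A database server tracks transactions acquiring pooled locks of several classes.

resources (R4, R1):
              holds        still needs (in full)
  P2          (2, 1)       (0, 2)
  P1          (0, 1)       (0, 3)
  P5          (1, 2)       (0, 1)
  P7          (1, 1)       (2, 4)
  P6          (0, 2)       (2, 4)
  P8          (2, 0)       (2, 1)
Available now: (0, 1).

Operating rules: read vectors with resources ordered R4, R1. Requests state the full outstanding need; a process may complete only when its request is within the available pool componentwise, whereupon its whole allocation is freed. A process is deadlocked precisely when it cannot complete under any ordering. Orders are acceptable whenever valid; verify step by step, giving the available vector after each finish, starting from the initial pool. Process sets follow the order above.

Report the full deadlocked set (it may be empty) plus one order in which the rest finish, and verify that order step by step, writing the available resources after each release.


Nothing here is deadlocked.
Key observation: P5 can run right away; the returned allocation unlocks the remaining processes in turn.
A valid finishing order for the others: P5, P1, P2, P6, P8, P7. Step-by-step check:
  pool = (0, 1)
  P5: need (0, 1) fits (0, 1); releases (1, 2), pool now (1, 3)
  P1: need (0, 3) fits (1, 3); releases (0, 1), pool now (1, 4)
  P2: need (0, 2) fits (1, 4); releases (2, 1), pool now (3, 5)
  P6: need (2, 4) fits (3, 5); releases (0, 2), pool now (3, 7)
  P8: need (2, 1) fits (3, 7); releases (2, 0), pool now (5, 7)
  P7: need (2, 4) fits (5, 7); releases (1, 1), pool now (6, 8)


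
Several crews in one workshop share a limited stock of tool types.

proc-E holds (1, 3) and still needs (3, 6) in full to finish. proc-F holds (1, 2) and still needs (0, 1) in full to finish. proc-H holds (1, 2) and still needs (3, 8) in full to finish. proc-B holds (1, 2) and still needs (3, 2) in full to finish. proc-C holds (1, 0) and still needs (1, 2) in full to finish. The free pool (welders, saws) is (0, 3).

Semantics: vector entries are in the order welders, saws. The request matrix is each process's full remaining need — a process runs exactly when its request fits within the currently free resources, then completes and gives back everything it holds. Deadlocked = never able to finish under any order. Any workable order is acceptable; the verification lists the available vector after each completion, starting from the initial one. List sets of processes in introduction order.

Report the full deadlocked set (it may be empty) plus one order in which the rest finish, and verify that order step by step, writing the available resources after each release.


Deadlocked set: proc-E, proc-H and proc-B.
Key observation: even finishing proc-F, proc-C leaves just (2, 5) free — too little welders for any of the remaining processes.
A valid finishing order for the others: proc-F, proc-C. Step-by-step check:
  pool = (0, 3)
  proc-F needs (0, 1) <= (0, 3) -> finishes; pool += (1, 2) = (1, 5)
  proc-C needs (1, 2) <= (1, 5) -> finishes; pool += (1, 0) = (2, 5)
None of the blocked processes ever fits:
  proc-E cannot run: need (3, 6) vs free (2, 5) (insufficient welders and saws)
  proc-H cannot run: need (3, 8) vs free (2, 5) (insufficient welders and saws)
  proc-B cannot run: need (3, 2) vs free (2, 5) (insufficient welders)


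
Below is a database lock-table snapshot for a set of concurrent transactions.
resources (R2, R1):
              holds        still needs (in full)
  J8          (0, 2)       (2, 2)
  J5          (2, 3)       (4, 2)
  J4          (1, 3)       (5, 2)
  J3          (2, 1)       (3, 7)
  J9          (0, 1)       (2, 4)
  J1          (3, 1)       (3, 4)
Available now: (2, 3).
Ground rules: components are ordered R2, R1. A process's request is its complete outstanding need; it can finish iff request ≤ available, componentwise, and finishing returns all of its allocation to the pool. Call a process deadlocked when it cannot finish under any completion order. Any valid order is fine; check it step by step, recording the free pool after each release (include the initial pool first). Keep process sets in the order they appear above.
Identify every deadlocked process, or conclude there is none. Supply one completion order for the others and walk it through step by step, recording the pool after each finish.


Deadlocked set: J5, J4, J3 and J1.
Key observation: no order helps: past J8, J9, the free pool tops out at (2, 6), below what each blocked process needs in R2.
A valid finishing order for the others: J8, J9. Check, step by step:
  pool = (2, 3)
  J8: need (2, 2) fits (2, 3); releases (0, 2), pool now (2, 5)
  J9: need (2, 4) fits (2, 5); releases (0, 1), pool now (2, 6)
None of the blocked processes ever fits:
  J5 still needs (4, 2) but only (2, 6) is free — short on R2
  J4 still needs (5, 2) but only (2, 6) is free — short on R2
  J3 still needs (3, 7) but only (2, 6) is free — short on R2 and R1
  J1 still needs (3, 4) but only (2, 6) is free — short on R2


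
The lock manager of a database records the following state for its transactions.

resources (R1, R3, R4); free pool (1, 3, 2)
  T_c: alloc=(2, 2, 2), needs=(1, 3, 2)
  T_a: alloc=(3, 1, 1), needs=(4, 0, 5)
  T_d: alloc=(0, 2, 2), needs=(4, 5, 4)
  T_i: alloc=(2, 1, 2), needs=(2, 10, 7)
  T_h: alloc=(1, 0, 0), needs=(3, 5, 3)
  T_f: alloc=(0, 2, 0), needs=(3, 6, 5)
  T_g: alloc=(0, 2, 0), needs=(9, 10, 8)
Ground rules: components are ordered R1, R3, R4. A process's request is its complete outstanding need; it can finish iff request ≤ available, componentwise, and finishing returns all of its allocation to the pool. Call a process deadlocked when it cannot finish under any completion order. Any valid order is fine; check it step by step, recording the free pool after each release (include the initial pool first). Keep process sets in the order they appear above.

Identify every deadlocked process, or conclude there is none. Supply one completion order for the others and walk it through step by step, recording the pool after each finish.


Nothing here is deadlocked.
Key observation: the pool covers T_c at once, and every later process fits after earlier releases.
One completion order for the rest: T_c, T_h, T_d, T_f, T_a, T_i, T_g. Check, step by step:
  pool = (1, 3, 2)
  T_c: need (1, 3, 2) fits (1, 3, 2); releases (2, 2, 2), pool now (3, 5, 4)
  T_h: need (3, 5, 3) fits (3, 5, 4); releases (1, 0, 0), pool now (4, 5, 4)
  T_d: need (4, 5, 4) fits (4, 5, 4); releases (0, 2, 2), pool now (4, 7, 6)
  T_f: need (3, 6, 5) fits (4, 7, 6); releases (0, 2, 0), pool now (4, 9, 6)
  T_a: need (4, 0, 5) fits (4, 9, 6); releases (3, 1, 1), pool now (7, 10, 7)
  T_i: need (2, 10, 7) fits (7, 10, 7); releases (2, 1, 2), pool now (9, 11, 9)
  T_g: need (9, 10, 8) fits (9, 11, 9); releases (0, 2, 0), pool now (9, 13, 9)


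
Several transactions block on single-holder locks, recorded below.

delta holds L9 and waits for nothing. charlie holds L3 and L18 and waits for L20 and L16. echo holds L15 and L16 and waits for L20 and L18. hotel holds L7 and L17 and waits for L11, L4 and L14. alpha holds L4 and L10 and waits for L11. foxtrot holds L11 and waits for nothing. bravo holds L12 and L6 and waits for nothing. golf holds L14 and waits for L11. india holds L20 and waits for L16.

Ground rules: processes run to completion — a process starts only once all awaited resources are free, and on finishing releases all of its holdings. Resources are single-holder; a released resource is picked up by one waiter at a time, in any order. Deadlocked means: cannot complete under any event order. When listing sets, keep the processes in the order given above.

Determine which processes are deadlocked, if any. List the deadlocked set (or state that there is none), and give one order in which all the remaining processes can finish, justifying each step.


The deadlocked set is charlie, echo and india.
Key observation: charlie -> echo -> charlie is a circular wait — nothing in it can go first; india is caught in further circular waits.
One completion order for the rest: bravo, foxtrot, golf, delta, alpha, hotel.
Check, step by step:
  bravo: no waits; runs immediately, freeing L12 and L6
  foxtrot: no waits; runs immediately, freeing L11
  golf: everything it awaited (L11) is free; runs, freeing L14
  delta: no waits; runs immediately, freeing L9
  alpha: everything it awaited (L11) is free; runs, freeing L4 and L10
  hotel: everything it awaited (L11, L4 and L14) is free; runs, freeing L7 and L17


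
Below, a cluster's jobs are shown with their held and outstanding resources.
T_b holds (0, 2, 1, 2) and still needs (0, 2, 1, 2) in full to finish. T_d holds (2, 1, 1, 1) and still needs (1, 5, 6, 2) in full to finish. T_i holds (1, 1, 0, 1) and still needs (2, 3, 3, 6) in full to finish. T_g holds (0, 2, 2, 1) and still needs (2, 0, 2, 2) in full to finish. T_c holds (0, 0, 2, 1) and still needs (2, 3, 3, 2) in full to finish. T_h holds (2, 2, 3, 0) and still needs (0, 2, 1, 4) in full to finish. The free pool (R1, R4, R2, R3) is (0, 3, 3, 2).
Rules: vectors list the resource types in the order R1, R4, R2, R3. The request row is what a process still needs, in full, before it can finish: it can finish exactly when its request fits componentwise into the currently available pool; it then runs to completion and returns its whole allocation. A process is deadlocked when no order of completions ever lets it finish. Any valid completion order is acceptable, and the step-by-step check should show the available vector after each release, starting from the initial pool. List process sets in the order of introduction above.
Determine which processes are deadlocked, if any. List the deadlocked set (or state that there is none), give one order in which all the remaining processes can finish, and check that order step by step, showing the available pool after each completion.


No process is deadlocked.
Key observation: the pool covers T_b at once, and every later process fits after earlier releases.
One completion order for the rest: T_b, T_h, T_c, T_g, T_i, T_d. Walking it through:
  pool = (0, 3, 3, 2)
  T_b needs (0, 2, 1, 2) <= (0, 3, 3, 2) -> finishes; pool += (0, 2, 1, 2) = (0, 5, 4, 4)
  T_h needs (0, 2, 1, 4) <= (0, 5, 4, 4) -> finishes; pool += (2, 2, 3, 0) = (2, 7, 7, 4)
  T_c needs (2, 3, 3, 2) <= (2, 7, 7, 4) -> finishes; pool += (0, 0, 2, 1) = (2, 7, 9, 5)
  T_g needs (2, 0, 2, 2) <= (2, 7, 9, 5) -> finishes; pool += (0, 2, 2, 1) = (2, 9, 11, 6)
  T_i needs (2, 3, 3, 6) <= (2, 9, 11, 6) -> finishes; pool += (1, 1, 0, 1) = (3, 10, 11, 7)
  T_d needs (1, 5, 6, 2) <= (3, 10, 11, 7) -> finishes; pool += (2, 1, 1, 1) = (5, 11, 12, 8)


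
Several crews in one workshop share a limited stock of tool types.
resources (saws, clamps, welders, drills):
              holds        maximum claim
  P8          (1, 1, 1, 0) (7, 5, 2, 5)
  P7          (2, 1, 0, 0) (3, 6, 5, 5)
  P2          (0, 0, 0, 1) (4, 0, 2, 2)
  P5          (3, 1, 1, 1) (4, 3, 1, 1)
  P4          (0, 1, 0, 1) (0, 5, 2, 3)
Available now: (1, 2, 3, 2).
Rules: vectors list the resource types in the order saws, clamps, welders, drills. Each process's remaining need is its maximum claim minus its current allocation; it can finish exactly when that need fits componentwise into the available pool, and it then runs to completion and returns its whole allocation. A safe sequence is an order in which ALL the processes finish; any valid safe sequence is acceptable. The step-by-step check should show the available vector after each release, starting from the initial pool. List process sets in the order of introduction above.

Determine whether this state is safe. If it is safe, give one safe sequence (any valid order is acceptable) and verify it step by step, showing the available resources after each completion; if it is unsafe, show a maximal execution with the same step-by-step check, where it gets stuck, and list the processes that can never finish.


UNSAFE.
Key observation: no order helps: past P5, P2, the free pool tops out at (4, 3, 4, 4), below what each blocked process needs in clamps.
The run P5, P2 cannot be extended any further. Step-by-step check:
  pool = (1, 2, 3, 2)
  run P5 (needs (1, 2, 0, 0), free (1, 2, 3, 2)); after release of (3, 1, 1, 1) the pool is (4, 3, 4, 3)
  run P2 (needs (4, 0, 2, 1), free (4, 3, 4, 3)); after release of (0, 0, 0, 1) the pool is (4, 3, 4, 4)
  blocked: P8 wants (6, 4, 1, 5), pool (4, 3, 4, 4) — not enough saws, clamps and drills
  blocked: P7 wants (1, 5, 5, 5), pool (4, 3, 4, 4) — not enough clamps, welders and drills
  blocked: P4 wants (0, 4, 2, 2), pool (4, 3, 4, 4) — not enough clamps
Processes that can never finish: P8, P7 and P4.


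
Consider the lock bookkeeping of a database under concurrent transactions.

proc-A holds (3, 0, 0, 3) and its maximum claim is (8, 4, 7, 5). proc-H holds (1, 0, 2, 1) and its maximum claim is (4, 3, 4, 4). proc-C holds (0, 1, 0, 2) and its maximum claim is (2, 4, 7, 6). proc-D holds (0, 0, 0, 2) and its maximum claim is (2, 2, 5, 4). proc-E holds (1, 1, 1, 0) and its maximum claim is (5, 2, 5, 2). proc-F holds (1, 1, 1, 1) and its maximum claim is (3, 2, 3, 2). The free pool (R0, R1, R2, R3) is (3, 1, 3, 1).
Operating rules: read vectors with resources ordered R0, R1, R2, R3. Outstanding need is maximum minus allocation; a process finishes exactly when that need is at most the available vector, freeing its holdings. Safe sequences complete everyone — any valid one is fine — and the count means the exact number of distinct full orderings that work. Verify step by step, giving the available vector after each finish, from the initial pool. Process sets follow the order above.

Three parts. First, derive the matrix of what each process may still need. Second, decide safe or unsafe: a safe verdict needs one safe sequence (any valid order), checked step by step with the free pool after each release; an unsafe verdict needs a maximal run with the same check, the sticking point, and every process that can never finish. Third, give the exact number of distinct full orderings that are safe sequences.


(1) Need matrix, components ordered R0, R1, R2, R3:
  proc-A: (5, 4, 7, 2)
  proc-H: (3, 3, 2, 3)
  proc-C: (2, 3, 7, 4)
  proc-D: (2, 2, 5, 2)
  proc-E: (4, 1, 4, 2)
  proc-F: (2, 1, 2, 1)
(2) SAFE — a valid safe sequence is proc-F, proc-E, proc-D, proc-H, proc-C, proc-A.
Key observation: reading the order forward, proc-F is the first process whose need (2, 1, 2, 1) meets the free pool (3, 1, 3, 1) exactly on a resource it requests.
Verifying each step:
  pool = (3, 1, 3, 1)
  proc-F needs (2, 1, 2, 1) <= (3, 1, 3, 1) -> finishes; pool += (1, 1, 1, 1) = (4, 2, 4, 2)
  proc-E needs (4, 1, 4, 2) <= (4, 2, 4, 2) -> finishes; pool += (1, 1, 1, 0) = (5, 3, 5, 2)
  proc-D needs (2, 2, 5, 2) <= (5, 3, 5, 2) -> finishes; pool += (0, 0, 0, 2) = (5, 3, 5, 4)
  proc-H needs (3, 3, 2, 3) <= (5, 3, 5, 4) -> finishes; pool += (1, 0, 2, 1) = (6, 3, 7, 5)
  proc-C needs (2, 3, 7, 4) <= (6, 3, 7, 5) -> finishes; pool += (0, 1, 0, 2) = (6, 4, 7, 7)
  proc-A needs (5, 4, 7, 2) <= (6, 4, 7, 7) -> finishes; pool += (3, 0, 0, 3) = (9, 4, 7, 10)
(3) Exactly 1 of the possible complete orderings is a safe sequence.


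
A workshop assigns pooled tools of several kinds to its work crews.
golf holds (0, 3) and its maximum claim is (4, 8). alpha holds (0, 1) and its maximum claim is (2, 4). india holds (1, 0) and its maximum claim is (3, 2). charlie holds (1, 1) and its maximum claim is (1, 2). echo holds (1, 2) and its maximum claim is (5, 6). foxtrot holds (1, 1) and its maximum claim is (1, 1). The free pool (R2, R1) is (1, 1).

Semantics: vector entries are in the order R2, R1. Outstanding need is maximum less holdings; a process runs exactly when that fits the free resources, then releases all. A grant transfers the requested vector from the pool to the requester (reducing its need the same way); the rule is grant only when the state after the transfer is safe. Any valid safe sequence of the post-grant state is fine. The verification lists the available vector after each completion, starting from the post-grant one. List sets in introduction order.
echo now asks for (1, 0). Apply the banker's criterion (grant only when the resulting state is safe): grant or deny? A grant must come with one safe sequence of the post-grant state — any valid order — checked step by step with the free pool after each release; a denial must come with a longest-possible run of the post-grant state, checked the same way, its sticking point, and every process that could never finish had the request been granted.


GRANT — the state after the grant stays safe, e.g. via foxtrot, charlie, india, alpha, echo, golf.
Key observation: after the grant the pool drops to (0, 1), which still lets foxtrot finish first and unwind the rest.
Verifying the post-grant state step by step:
  pool = (0, 1)
  run foxtrot (needs (0, 0), free (0, 1)); after release of (1, 1) the pool is (1, 2)
  run charlie (needs (0, 1), free (1, 2)); after release of (1, 1) the pool is (2, 3)
  run india (needs (2, 2), free (2, 3)); after release of (1, 0) the pool is (3, 3)
  run alpha (needs (2, 3), free (3, 3)); after release of (0, 1) the pool is (3, 4)
  run echo (needs (3, 4), free (3, 4)); after release of (2, 2) the pool is (5, 6)
  run golf (needs (4, 5), free (5, 6)); after release of (0, 3) the pool is (5, 9)


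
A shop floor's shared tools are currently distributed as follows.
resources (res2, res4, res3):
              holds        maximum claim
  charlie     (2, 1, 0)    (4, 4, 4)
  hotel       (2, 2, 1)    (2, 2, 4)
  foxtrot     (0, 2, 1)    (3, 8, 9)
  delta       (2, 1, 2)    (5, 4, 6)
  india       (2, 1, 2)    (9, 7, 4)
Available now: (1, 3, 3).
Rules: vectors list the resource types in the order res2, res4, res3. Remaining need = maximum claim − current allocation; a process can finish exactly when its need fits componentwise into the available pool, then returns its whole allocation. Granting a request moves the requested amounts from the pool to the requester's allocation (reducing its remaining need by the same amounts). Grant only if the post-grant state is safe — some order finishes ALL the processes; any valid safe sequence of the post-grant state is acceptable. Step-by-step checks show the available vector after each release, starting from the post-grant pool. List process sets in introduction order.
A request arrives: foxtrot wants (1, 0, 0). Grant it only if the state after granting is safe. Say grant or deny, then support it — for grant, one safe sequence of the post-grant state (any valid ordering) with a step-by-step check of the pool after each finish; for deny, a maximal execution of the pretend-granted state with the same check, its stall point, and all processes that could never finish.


DENY: after the grant no complete ordering would exist.
Key observation: after hotel, charlie, delta the pool peaks at (6, 7, 6), and each blocked process is short somewhere: foxtrot on res3; india on res2.
After a pretend grant, a maximal execution: hotel, charlie, delta — then nothing else fits. Walking it through:
  pool = (0, 3, 3)
  hotel: need (0, 0, 3) fits (0, 3, 3); releases (2, 2, 1), pool now (2, 5, 4)
  charlie: need (2, 3, 4) fits (2, 5, 4); releases (2, 1, 0), pool now (4, 6, 4)
  delta: need (3, 3, 4) fits (4, 6, 4); releases (2, 1, 2), pool now (6, 7, 6)
  blocked: foxtrot wants (2, 6, 8), pool (6, 7, 6) — not enough res3
  blocked: india wants (7, 6, 2), pool (6, 7, 6) — not enough res2
Had the request been granted, foxtrot and india could never finish.


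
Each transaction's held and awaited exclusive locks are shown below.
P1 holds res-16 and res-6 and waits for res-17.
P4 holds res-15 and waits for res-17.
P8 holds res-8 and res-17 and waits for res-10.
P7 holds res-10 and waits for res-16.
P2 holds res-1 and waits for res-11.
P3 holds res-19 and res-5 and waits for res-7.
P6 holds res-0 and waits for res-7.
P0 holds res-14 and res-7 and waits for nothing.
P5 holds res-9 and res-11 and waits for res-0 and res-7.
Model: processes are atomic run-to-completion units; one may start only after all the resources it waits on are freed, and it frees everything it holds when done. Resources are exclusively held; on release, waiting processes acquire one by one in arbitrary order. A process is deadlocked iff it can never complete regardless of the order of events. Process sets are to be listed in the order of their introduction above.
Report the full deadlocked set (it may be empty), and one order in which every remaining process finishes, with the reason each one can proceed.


Deadlocked: P1, P4, P8 and P7.
Key observation: nobody on the ring P1 -> P8 -> P7 -> P1 can start until another member finishes, which never happens; P4 waits into the deadlock from upstream.
The rest can finish in the order P0, P6, P5, P3, P2.
Verifying each step:
  run P0 (it waits on nothing); releases res-14 and res-7
  run P6 (all its waits — res-7 — are resolved); releases res-0
  run P5 (all its waits — res-0 and res-7 — are resolved); releases res-9 and res-11
  run P3 (all its waits — res-7 — are resolved); releases res-19 and res-5
  run P2 (all its waits — res-11 — are resolved); releases res-1


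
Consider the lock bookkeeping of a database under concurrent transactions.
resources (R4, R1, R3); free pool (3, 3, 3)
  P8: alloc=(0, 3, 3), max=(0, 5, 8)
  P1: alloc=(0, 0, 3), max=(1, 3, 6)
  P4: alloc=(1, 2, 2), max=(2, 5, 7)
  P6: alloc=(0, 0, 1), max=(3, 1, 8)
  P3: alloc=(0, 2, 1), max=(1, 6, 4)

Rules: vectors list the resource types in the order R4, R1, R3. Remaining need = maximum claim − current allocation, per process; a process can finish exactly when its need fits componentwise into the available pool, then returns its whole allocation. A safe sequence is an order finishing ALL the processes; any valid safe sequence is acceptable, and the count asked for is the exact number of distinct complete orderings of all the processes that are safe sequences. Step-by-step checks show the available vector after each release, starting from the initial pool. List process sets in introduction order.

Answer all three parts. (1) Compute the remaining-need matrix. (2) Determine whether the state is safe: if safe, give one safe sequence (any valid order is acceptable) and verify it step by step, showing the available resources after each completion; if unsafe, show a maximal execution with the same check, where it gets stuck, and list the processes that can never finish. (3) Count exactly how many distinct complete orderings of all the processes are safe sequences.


(1) Need matrix, components ordered R4, R1, R3:
  P8: (0, 2, 5)
  P1: (1, 3, 3)
  P4: (1, 3, 5)
  P6: (3, 1, 7)
  P3: (1, 4, 3)
(2) SAFE — a valid safe sequence is P1, P4, P8, P6, P3.
Key observation: P1 marks the first exact bind of the order: its need (1, 3, 3) fits the free (3, 3, 3) with zero slack on a requested resource.
Verifying each step:
  pool = (3, 3, 3)
  P1: need (1, 3, 3) fits (3, 3, 3); releases (0, 0, 3), pool now (3, 3, 6)
  P4: need (1, 3, 5) fits (3, 3, 6); releases (1, 2, 2), pool now (4, 5, 8)
  P8: need (0, 2, 5) fits (4, 5, 8); releases (0, 3, 3), pool now (4, 8, 11)
  P6: need (3, 1, 7) fits (4, 8, 11); releases (0, 0, 1), pool now (4, 8, 12)
  P3: need (1, 4, 3) fits (4, 8, 12); releases (0, 2, 1), pool now (4, 10, 13)
(3) Precisely 12 of the possible complete orderings are safe sequences.


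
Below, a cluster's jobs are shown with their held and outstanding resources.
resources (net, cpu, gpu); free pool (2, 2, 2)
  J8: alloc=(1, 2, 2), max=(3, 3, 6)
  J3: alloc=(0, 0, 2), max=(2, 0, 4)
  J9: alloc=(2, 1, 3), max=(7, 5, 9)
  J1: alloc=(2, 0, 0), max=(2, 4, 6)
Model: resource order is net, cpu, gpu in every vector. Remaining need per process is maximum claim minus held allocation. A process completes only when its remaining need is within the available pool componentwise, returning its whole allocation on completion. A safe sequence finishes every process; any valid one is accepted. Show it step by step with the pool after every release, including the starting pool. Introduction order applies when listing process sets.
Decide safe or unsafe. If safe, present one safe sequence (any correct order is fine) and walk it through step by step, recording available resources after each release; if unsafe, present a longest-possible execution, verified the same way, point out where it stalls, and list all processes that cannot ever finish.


SAFE, for example via the order J3, J8, J1, J9.
Key observation: J3 is the earliest step where a requested resource binds exactly: need (2, 0, 2), pool (2, 2, 2) at its turn.
Check, step by step:
  pool = (2, 2, 2)
  J3 needs (2, 0, 2) <= (2, 2, 2) -> finishes; pool += (0, 0, 2) = (2, 2, 4)
  J8 needs (2, 1, 4) <= (2, 2, 4) -> finishes; pool += (1, 2, 2) = (3, 4, 6)
  J1 needs (0, 4, 6) <= (3, 4, 6) -> finishes; pool += (2, 0, 0) = (5, 4, 6)
  J9 needs (5, 4, 6) <= (5, 4, 6) -> finishes; pool += (2, 1, 3) = (7, 5, 9)


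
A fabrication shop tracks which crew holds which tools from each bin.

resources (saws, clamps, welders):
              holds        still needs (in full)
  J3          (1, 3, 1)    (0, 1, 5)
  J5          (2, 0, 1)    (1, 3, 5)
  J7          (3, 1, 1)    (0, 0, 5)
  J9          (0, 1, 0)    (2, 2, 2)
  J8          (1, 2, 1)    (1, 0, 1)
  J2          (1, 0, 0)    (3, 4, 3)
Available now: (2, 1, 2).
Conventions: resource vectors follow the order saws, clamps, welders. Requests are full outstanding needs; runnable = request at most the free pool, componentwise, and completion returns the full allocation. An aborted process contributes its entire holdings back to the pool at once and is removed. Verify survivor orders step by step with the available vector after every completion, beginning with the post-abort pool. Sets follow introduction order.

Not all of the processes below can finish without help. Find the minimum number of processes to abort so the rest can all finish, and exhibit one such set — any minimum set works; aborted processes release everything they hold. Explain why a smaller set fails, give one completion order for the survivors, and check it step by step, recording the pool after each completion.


The answer: abort J3 and J7.
Key observation: the returned (4, 4, 2) from J3 and J7 is what brings J5 — unrunnable before, under any order — into play at step 3.
Minimality, checking each single-abort alternative: J3 alone leaves J5 blocked (short on welders); J5 alone leaves J3 blocked (short on welders); J7 alone leaves J3 blocked (short on welders); J9 alone leaves J3 blocked (short on welders); J8 alone leaves J3 blocked (short on welders); J2 alone leaves J3 blocked (short on welders).
The survivors complete as J2, J8, J5, J9. Verifying each step (starting from the post-abort pool):
  pool = (6, 5, 4)
  run J2 (needs (3, 4, 3), free (6, 5, 4)); after release of (1, 0, 0) the pool is (7, 5, 4)
  run J8 (needs (1, 0, 1), free (7, 5, 4)); after release of (1, 2, 1) the pool is (8, 7, 5)
  run J5 (needs (1, 3, 5), free (8, 7, 5)); after release of (2, 0, 1) the pool is (10, 7, 6)
  run J9 (needs (2, 2, 2), free (10, 7, 6)); after release of (0, 1, 0) the pool is (10, 8, 6)


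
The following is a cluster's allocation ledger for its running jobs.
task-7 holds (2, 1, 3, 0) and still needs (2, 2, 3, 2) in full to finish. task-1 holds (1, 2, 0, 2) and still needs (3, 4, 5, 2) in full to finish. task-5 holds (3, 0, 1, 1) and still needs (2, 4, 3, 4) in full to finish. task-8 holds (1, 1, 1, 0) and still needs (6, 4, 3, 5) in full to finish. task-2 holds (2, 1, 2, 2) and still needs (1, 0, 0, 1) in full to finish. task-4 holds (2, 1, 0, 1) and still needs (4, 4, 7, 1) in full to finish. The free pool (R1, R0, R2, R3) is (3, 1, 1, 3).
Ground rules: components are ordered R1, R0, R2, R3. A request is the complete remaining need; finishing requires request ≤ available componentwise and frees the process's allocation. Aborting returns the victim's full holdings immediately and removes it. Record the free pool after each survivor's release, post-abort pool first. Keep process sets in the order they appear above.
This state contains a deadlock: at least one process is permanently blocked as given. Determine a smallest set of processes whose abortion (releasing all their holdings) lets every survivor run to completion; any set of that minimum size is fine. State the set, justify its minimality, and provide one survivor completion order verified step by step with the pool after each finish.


Abort task-1.
Key observation: the returned (1, 2, 0, 2) from task-1 is what brings task-8 — unrunnable before, under any order — into play at step 2.
Minimality: the empty abort set fails — the state is deadlocked as it stands.
One survivor order: task-2, task-8, task-7, task-4, task-5. Walking it through (post-abort pool first):
  pool = (4, 3, 1, 5)
  task-2 needs (1, 0, 0, 1) <= (4, 3, 1, 5) -> finishes; pool += (2, 1, 2, 2) = (6, 4, 3, 7)
  task-8 needs (6, 4, 3, 5) <= (6, 4, 3, 7) -> finishes; pool += (1, 1, 1, 0) = (7, 5, 4, 7)
  task-7 needs (2, 2, 3, 2) <= (7, 5, 4, 7) -> finishes; pool += (2, 1, 3, 0) = (9, 6, 7, 7)
  task-4 needs (4, 4, 7, 1) <= (9, 6, 7, 7) -> finishes; pool += (2, 1, 0, 1) = (11, 7, 7, 8)
  task-5 needs (2, 4, 3, 4) <= (11, 7, 7, 8) -> finishes; pool += (3, 0, 1, 1) = (14, 7, 8, 9)


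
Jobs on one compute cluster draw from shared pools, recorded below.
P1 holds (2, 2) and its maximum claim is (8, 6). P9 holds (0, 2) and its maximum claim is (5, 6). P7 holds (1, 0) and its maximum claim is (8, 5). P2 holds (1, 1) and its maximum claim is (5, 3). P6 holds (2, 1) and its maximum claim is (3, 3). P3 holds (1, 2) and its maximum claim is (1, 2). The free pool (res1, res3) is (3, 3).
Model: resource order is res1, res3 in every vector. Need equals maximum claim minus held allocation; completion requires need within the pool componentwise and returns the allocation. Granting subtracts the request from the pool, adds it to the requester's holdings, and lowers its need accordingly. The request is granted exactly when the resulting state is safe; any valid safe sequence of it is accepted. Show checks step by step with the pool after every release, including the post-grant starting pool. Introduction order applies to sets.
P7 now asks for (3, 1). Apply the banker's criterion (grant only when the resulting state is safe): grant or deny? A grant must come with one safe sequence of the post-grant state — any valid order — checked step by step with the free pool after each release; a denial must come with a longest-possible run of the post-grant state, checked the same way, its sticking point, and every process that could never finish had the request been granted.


DENY — the pretend-granted state is unsafe.
Key observation: after P3, P6 complete, (3, 5) is the best the pool ever gets, yet each leftover process wants more res1.
Pretend the grant happened; the run P3, P6 goes as far as possible. Check, step by step:
  pool = (0, 2)
  run P3 (needs (0, 0), free (0, 2)); after release of (1, 2) the pool is (1, 4)
  run P6 (needs (1, 2), free (1, 4)); after release of (2, 1) the pool is (3, 5)
  blocked: P1 wants (6, 4), pool (3, 5) — not enough res1
  blocked: P9 wants (5, 4), pool (3, 5) — not enough res1
  blocked: P7 wants (4, 4), pool (3, 5) — not enough res1
  blocked: P2 wants (4, 2), pool (3, 5) — not enough res1
Post-grant, the permanently blocked set is P1, P9, P7 and P2.


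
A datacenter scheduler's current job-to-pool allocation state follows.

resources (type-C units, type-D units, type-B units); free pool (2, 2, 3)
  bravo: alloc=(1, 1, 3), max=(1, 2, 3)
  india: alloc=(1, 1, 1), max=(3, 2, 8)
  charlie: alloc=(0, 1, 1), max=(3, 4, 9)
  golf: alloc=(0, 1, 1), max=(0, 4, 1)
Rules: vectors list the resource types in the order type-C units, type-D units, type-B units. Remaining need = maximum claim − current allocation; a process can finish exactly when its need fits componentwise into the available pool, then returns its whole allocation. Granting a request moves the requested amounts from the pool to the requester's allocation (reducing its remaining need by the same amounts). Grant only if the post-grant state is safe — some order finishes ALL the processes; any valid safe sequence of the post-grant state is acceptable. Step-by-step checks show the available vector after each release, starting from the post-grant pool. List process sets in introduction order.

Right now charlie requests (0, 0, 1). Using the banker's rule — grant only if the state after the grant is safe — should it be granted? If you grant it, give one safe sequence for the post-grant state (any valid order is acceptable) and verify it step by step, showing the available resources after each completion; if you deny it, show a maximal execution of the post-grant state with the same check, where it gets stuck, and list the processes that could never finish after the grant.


DENY. Granting would leave the state unsafe.
Key observation: after bravo, golf complete, (3, 4, 6) is the best the pool ever gets, yet each leftover process wants more type-B units.
On the post-grant state, bravo, golf is a maximal run — nothing extends it. Verifying each step:
  pool = (2, 2, 2)
  bravo: need (0, 1, 0) fits (2, 2, 2); releases (1, 1, 3), pool now (3, 3, 5)
  golf: need (0, 3, 0) fits (3, 3, 5); releases (0, 1, 1), pool now (3, 4, 6)
  india still needs (2, 1, 7) but only (3, 4, 6) is free — short on type-B units
  charlie still needs (3, 3, 7) but only (3, 4, 6) is free — short on type-B units
Post-grant, the permanently blocked set is india and charlie.


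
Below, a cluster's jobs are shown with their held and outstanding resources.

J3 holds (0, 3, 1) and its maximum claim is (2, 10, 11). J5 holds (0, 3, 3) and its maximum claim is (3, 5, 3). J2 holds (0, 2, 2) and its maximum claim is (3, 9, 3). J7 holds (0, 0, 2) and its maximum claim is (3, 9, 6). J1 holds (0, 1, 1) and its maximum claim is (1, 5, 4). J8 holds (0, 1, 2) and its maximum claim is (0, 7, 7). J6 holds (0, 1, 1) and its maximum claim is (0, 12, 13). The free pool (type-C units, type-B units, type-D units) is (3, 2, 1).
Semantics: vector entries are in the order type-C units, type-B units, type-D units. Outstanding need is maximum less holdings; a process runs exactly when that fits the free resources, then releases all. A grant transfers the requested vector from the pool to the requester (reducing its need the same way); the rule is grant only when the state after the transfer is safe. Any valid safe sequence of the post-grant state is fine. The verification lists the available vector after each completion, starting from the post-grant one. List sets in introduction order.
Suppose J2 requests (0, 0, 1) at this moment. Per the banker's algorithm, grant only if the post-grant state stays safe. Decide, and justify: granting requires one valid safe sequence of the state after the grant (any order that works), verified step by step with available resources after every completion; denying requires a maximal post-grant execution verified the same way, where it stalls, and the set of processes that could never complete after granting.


DENY — the pretend-granted state is unsafe.
Key observation: after J5, J1 the pool peaks at (3, 6, 4), and each blocked process is short somewhere: J3 on type-B units, type-D units; J2 on type-B units; J7 on type-B units; J8 on type-D units; J6 on type-B units, type-D units.
After a pretend grant, a maximal execution: J5, J1 — then nothing else fits. Step-by-step check:
  pool = (3, 2, 0)
  J5 needs (3, 2, 0) <= (3, 2, 0) -> finishes; pool += (0, 3, 3) = (3, 5, 3)
  J1 needs (1, 4, 3) <= (3, 5, 3) -> finishes; pool += (0, 1, 1) = (3, 6, 4)
  J3 still needs (2, 7, 10) but only (3, 6, 4) is free — short on type-B units and type-D units
  J2 still needs (3, 7, 0) but only (3, 6, 4) is free — short on type-B units
  J7 still needs (3, 9, 4) but only (3, 6, 4) is free — short on type-B units
  J8 still needs (0, 6, 5) but only (3, 6, 4) is free — short on type-D units
  J6 still needs (0, 11, 12) but only (3, 6, 4) is free — short on type-B units and type-D units
Had the request been granted, J3, J2, J7, J8 and J6 could never finish.
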